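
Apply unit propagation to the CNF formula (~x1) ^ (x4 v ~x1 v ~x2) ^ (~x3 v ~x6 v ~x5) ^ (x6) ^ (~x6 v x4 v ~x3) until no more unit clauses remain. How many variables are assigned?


Unit propagation repeatedly assigns the literal in any unit clause, then simplifies.
Assignments in order: x1 = F, x6 = T.
No further unit clauses remain.
Total variables assigned = 2.

2


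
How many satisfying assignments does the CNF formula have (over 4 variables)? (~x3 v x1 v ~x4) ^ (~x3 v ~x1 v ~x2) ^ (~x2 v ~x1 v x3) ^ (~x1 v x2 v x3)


Enumerate all 16 truth assignments over 4 variables.
Test each against every clause.
Satisfying assignments found: 8.

8


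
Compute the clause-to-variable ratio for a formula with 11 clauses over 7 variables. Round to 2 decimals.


Clause-to-variable ratio = clauses / variables.
11 / 7 = 1.57.

1.57


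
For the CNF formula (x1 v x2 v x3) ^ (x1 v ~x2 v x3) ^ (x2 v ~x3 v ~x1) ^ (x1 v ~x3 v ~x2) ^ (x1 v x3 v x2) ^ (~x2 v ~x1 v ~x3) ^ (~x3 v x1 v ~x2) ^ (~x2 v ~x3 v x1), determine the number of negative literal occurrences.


Scan each clause for negated literals.
Clause 1: 0 negative; Clause 2: 1 negative; Clause 3: 2 negative; Clause 4: 2 negative; Clause 5: 0 negative; Clause 6: 3 negative; Clause 7: 2 negative; Clause 8: 2 negative.
Total negative literal occurrences = 12.

12


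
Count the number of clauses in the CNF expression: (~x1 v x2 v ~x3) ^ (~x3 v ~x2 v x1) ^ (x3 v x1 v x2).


Each group enclosed in parentheses joined by ^ is one clause.
Counting the conjuncts: 3 clauses.

3


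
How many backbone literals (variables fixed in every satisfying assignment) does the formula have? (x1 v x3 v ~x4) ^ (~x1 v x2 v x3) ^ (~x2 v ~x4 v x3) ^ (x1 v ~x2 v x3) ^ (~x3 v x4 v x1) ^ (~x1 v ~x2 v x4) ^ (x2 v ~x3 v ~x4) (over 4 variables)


Find all satisfying assignments: 4 model(s).
Check which variables have the same value in every model.
No variable is fixed across all models.
Backbone size = 0.

0


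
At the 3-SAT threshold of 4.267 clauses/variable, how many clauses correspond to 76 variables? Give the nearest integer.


The 3-SAT phase transition occurs at approximately 4.267 clauses per variable.
m = 4.267 * 76 = 324.292.
Rounded to nearest integer: 324.

324


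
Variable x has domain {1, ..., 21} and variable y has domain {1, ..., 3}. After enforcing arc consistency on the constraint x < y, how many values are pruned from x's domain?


For the constraint x < y, x needs a supporting value in y's domain.
x can be at most 2 (one less than y's maximum).
Valid x values from domain: 2 out of 21.
Pruned = 21 - 2 = 19.

19


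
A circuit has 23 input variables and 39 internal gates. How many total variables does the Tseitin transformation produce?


The Tseitin transformation introduces one auxiliary variable per gate.
Total variables = inputs + gates = 23 + 39 = 62.

62


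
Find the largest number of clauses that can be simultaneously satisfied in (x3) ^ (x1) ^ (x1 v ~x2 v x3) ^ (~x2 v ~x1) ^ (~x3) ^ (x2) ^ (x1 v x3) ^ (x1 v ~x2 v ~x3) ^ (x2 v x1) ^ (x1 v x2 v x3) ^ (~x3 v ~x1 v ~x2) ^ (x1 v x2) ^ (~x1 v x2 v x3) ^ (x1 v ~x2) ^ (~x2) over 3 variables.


Enumerate all 8 truth assignments.
For each, count how many of the 15 clauses are satisfied.
The formula is not fully satisfiable, so the maximum is below 15.
Maximum simultaneously satisfiable clauses = 13.

13


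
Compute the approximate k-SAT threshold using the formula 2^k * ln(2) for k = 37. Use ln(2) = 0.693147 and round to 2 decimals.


Using the asymptotic formula: threshold ~ 2^k * ln(2).
2^37 = 137438953472.
137438953472 * 0.693147 = 95265398282.26.

95265398282.26


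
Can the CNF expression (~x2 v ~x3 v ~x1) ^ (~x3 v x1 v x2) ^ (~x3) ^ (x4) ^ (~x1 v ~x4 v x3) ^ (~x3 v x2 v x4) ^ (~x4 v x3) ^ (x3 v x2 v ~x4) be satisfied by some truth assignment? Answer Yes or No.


Check all 16 possible truth assignments.
Number of satisfying assignments found: 0.
The formula is unsatisfiable.

No


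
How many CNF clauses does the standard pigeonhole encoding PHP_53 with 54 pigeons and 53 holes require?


The PHP encoding has two parts:
1) At-least-one-hole clauses: 54 (one per pigeon, each with 53 literals).
2) At-most-one-pigeon-per-hole clauses: 53 holes * C(54,2) = 53 * 1431 = 75843.
Total clauses = 54 + 75843 = 75897.

75897


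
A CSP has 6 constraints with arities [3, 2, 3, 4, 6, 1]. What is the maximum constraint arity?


The arities are: 3, 2, 3, 4, 6, 1.
Scan for the maximum value.
Maximum arity = 6.

6


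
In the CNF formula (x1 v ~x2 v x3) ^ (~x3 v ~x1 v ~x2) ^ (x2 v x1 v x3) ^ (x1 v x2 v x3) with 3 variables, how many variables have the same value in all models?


Find all satisfying assignments: 5 model(s).
Check which variables have the same value in every model.
No variable is fixed across all models.
Backbone size = 0.

0


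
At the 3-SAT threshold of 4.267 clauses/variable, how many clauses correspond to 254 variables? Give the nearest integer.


The 3-SAT phase transition occurs at approximately 4.267 clauses per variable.
m = 4.267 * 254 = 1083.818.
Rounded to nearest integer: 1084.

1084


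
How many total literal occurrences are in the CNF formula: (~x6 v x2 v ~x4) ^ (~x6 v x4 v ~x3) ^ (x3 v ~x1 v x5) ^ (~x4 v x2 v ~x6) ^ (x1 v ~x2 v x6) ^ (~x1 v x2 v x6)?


Clause lengths: 3, 3, 3, 3, 3, 3.
Sum = 3 + 3 + 3 + 3 + 3 + 3 = 18.

18


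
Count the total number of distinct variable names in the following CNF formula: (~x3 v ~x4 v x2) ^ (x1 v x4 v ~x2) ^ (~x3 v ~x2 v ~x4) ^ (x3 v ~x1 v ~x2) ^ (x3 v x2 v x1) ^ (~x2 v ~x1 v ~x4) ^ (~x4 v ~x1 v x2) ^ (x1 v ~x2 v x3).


Identify each distinct variable in the formula.
Variables found: x1, x2, x3, x4.
Total distinct variables = 4.

4


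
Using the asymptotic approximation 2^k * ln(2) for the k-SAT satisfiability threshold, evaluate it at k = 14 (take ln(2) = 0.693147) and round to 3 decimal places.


Using the asymptotic formula: threshold ~ 2^k * ln(2).
2^14 = 16384.
16384 * 0.693147 = 11356.52.

11356.52


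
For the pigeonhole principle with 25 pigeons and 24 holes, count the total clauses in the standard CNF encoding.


The PHP encoding has two parts:
1) At-least-one-hole clauses: 25 (one per pigeon, each with 24 literals).
2) At-most-one-pigeon-per-hole clauses: 24 holes * C(25,2) = 24 * 300 = 7200.
Total clauses = 25 + 7200 = 7225.

7225


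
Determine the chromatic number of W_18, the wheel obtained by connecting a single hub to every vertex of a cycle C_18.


W_18 consists of the cycle C_18 together with a hub vertex adjacent to every cycle vertex.
The cycle C_18 needs 2 colors (even cycle -> 2).
The hub is adjacent to every cycle vertex, so it must receive a new color distinct from all of them.
Chromatic number = 2 + 1 = 3.

3


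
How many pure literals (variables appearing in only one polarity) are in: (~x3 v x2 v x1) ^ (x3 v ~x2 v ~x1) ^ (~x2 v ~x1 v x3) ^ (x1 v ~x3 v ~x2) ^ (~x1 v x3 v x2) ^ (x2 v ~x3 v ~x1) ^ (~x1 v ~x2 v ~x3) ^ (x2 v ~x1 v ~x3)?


A pure literal appears in only one polarity across all clauses.
No pure literals found.
Count = 0.

0


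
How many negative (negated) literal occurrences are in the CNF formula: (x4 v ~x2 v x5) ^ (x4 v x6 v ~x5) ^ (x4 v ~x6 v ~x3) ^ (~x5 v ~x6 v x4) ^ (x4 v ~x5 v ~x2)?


Scan each clause for negated literals.
Clause 1: 1 negative; Clause 2: 1 negative; Clause 3: 2 negative; Clause 4: 2 negative; Clause 5: 2 negative.
Total negative literal occurrences = 8.

8


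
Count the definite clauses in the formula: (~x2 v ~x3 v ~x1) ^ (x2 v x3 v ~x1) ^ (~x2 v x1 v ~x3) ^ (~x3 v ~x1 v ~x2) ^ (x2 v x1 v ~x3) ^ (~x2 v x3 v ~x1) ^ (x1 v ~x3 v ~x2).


A definite clause has exactly one positive literal.
Clause 1: 0 positive -> not definite
Clause 2: 2 positive -> not definite
Clause 3: 1 positive -> definite
Clause 4: 0 positive -> not definite
Clause 5: 2 positive -> not definite
Clause 6: 1 positive -> definite
Clause 7: 1 positive -> definite
Definite clause count = 3.

3


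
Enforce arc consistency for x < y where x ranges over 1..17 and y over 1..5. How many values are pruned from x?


For the constraint x < y, x needs a supporting value in y's domain.
x can be at most 4 (one less than y's maximum).
Valid x values from domain: 4 out of 17.
Pruned = 17 - 4 = 13.

13


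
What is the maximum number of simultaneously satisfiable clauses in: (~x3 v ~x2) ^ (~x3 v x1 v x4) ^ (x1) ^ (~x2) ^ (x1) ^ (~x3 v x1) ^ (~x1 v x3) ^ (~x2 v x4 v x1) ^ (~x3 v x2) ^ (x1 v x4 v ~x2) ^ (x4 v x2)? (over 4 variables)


Enumerate all 16 truth assignments.
For each, count how many of the 11 clauses are satisfied.
The formula is not fully satisfiable, so the maximum is below 11.
Maximum simultaneously satisfiable clauses = 10.

10


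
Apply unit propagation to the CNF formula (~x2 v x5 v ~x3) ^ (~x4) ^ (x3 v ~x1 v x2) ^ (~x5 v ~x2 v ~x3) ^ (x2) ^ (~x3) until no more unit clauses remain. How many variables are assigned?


Unit propagation repeatedly assigns the literal in any unit clause, then simplifies.
Assignments in order: x4 = F, x2 = T, x3 = F.
No further unit clauses remain.
Total variables assigned = 3.

3


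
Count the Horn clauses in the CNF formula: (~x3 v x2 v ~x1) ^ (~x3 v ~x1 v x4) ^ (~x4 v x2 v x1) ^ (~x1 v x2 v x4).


A Horn clause has at most one positive literal.
Clause 1: 1 positive lit(s) -> Horn
Clause 2: 1 positive lit(s) -> Horn
Clause 3: 2 positive lit(s) -> not Horn
Clause 4: 2 positive lit(s) -> not Horn
Total Horn clauses = 2.

2


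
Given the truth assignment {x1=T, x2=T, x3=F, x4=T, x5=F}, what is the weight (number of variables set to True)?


The weight is the number of variables assigned True.
True variables: x1, x2, x4.
Weight = 3.

3


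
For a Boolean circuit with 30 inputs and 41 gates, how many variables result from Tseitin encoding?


The Tseitin transformation introduces one auxiliary variable per gate.
Total variables = inputs + gates = 30 + 41 = 71.

71


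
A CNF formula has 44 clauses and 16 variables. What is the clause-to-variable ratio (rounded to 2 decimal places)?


Clause-to-variable ratio = clauses / variables.
44 / 16 = 2.75.

2.75


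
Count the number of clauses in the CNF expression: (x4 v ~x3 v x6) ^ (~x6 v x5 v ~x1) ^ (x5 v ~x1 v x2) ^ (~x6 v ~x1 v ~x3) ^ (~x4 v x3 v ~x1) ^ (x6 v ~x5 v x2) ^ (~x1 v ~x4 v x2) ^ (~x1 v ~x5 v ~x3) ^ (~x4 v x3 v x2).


Each group enclosed in parentheses joined by ^ is one clause.
Counting the conjuncts: 9 clauses.

9


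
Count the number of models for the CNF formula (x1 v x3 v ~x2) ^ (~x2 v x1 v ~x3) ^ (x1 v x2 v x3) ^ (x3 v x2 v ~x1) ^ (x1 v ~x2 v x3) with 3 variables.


Enumerate all 8 truth assignments over 3 variables.
Test each against every clause.
Satisfying assignments found: 4.

4


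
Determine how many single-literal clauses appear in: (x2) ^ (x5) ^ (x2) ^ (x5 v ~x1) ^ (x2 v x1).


A unit clause contains exactly one literal.
Unit clauses found: (x2), (x5), (x2).
Count = 3.

3


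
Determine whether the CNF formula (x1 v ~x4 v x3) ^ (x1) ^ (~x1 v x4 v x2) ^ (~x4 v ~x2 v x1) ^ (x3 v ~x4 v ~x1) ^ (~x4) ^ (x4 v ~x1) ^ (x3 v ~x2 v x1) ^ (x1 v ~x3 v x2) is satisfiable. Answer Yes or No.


Check all 16 possible truth assignments.
Number of satisfying assignments found: 0.
The formula is unsatisfiable.

No


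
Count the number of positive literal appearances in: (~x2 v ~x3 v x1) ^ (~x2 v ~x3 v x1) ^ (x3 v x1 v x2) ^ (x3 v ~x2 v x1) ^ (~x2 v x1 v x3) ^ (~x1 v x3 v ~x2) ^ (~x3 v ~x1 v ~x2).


Scan each clause for unnegated literals.
Clause 1: 1 positive; Clause 2: 1 positive; Clause 3: 3 positive; Clause 4: 2 positive; Clause 5: 2 positive; Clause 6: 1 positive; Clause 7: 0 positive.
Total positive literal occurrences = 10.

10


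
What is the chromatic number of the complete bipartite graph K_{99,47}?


K_{99,47} is bipartite by definition: the two parts are independent sets, with every edge crossing between them.
Color all vertices in one part with color 1 and all vertices in the other part with color 2.
Since the graph has at least one edge, one color does not suffice.
Chromatic number = 2.

2


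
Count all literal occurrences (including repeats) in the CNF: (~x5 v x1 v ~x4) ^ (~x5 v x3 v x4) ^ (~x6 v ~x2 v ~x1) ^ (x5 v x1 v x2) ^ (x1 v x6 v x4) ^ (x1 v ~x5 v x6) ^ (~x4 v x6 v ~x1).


Clause lengths: 3, 3, 3, 3, 3, 3, 3.
Sum = 3 + 3 + 3 + 3 + 3 + 3 + 3 = 21.

21


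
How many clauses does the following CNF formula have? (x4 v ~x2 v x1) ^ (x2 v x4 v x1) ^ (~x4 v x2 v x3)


Each group enclosed in parentheses joined by ^ is one clause.
Counting the conjuncts: 3 clauses.

3


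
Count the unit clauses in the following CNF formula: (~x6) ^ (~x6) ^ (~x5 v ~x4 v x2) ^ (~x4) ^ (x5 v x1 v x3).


A unit clause contains exactly one literal.
Unit clauses found: (~x6), (~x6), (~x4).
Count = 3.

3


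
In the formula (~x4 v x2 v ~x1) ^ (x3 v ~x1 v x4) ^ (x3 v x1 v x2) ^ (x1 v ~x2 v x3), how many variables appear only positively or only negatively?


A pure literal appears in only one polarity across all clauses.
Pure literals: x3 (positive only).
Count = 1.

1


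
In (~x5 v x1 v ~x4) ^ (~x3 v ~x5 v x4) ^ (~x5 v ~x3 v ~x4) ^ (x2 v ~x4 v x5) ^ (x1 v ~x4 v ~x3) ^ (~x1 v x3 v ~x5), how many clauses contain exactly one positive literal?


A definite clause has exactly one positive literal.
Clause 1: 1 positive -> definite
Clause 2: 1 positive -> definite
Clause 3: 0 positive -> not definite
Clause 4: 2 positive -> not definite
Clause 5: 1 positive -> definite
Clause 6: 1 positive -> definite
Definite clause count = 4.

4


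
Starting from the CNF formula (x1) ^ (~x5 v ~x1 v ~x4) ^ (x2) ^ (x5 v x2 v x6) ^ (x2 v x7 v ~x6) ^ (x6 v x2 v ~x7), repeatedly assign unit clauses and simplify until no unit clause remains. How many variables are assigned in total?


Unit propagation repeatedly assigns the literal in any unit clause, then simplifies.
Assignments in order: x1 = T, x2 = T.
No further unit clauses remain.
Total variables assigned = 2.

2


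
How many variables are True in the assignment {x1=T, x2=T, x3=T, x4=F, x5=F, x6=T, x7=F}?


The weight is the number of variables assigned True.
True variables: x1, x2, x3, x6.
Weight = 4.

4


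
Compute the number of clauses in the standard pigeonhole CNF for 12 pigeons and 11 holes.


The PHP encoding has two parts:
1) At-least-one-hole clauses: 12 (one per pigeon, each with 11 literals).
2) At-most-one-pigeon-per-hole clauses: 11 holes * C(12,2) = 11 * 66 = 726.
Total clauses = 12 + 726 = 738.

738


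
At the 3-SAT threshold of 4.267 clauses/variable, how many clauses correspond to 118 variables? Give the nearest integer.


The 3-SAT phase transition occurs at approximately 4.267 clauses per variable.
m = 4.267 * 118 = 503.506.
Rounded to nearest integer: 504.

504


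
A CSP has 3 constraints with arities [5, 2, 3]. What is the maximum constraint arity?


The arities are: 5, 2, 3.
Scan for the maximum value.
Maximum arity = 5.

5


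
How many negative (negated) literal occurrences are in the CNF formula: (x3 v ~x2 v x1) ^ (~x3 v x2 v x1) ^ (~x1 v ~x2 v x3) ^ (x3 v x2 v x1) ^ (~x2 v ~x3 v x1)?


Scan each clause for negated literals.
Clause 1: 1 negative; Clause 2: 1 negative; Clause 3: 2 negative; Clause 4: 0 negative; Clause 5: 2 negative.
Total negative literal occurrences = 6.

6


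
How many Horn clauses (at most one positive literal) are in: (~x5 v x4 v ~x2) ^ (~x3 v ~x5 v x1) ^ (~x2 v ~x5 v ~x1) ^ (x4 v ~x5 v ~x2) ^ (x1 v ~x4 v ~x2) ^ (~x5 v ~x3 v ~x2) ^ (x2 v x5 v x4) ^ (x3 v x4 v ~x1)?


A Horn clause has at most one positive literal.
Clause 1: 1 positive lit(s) -> Horn
Clause 2: 1 positive lit(s) -> Horn
Clause 3: 0 positive lit(s) -> Horn
Clause 4: 1 positive lit(s) -> Horn
Clause 5: 1 positive lit(s) -> Horn
Clause 6: 0 positive lit(s) -> Horn
Clause 7: 3 positive lit(s) -> not Horn
Clause 8: 2 positive lit(s) -> not Horn
Total Horn clauses = 6.

6


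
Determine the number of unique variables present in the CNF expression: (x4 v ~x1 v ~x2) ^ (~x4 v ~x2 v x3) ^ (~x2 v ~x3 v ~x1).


Identify each distinct variable in the formula.
Variables found: x1, x2, x3, x4.
Total distinct variables = 4.

4


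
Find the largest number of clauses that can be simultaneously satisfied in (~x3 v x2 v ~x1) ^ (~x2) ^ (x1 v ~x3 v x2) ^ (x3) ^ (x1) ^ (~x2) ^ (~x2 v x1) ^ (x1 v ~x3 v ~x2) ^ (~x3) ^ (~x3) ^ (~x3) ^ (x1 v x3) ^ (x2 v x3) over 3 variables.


Enumerate all 8 truth assignments.
For each, count how many of the 13 clauses are satisfied.
The formula is not fully satisfiable, so the maximum is below 13.
Maximum simultaneously satisfiable clauses = 11.

11


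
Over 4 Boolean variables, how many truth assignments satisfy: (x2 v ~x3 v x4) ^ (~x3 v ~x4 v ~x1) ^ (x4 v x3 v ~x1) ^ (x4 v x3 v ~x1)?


Enumerate all 16 truth assignments over 4 variables.
Test each against every clause.
Satisfying assignments found: 10.

10


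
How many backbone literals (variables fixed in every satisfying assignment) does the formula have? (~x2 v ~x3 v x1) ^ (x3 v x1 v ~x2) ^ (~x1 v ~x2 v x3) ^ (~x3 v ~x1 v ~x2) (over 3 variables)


Find all satisfying assignments: 4 model(s).
Check which variables have the same value in every model.
Fixed variables: x2=F.
Backbone size = 1.

1


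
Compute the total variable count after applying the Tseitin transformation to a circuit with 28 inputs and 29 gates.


The Tseitin transformation introduces one auxiliary variable per gate.
Total variables = inputs + gates = 28 + 29 = 57.

57


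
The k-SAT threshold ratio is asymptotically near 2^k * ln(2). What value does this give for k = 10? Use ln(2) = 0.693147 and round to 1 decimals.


Using the asymptotic formula: threshold ~ 2^k * ln(2).
2^10 = 1024.
1024 * 0.693147 = 709.8.

709.8


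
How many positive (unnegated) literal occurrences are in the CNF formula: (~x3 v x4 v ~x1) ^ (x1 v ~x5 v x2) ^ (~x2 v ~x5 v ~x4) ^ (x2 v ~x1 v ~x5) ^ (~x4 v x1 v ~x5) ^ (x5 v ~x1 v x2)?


Scan each clause for unnegated literals.
Clause 1: 1 positive; Clause 2: 2 positive; Clause 3: 0 positive; Clause 4: 1 positive; Clause 5: 1 positive; Clause 6: 2 positive.
Total positive literal occurrences = 7.

7


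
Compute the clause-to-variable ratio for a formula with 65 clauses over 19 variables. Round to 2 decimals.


Clause-to-variable ratio = clauses / variables.
65 / 19 = 3.42.

3.42


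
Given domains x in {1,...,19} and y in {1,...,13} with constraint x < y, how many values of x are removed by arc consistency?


For the constraint x < y, x needs a supporting value in y's domain.
x can be at most 12 (one less than y's maximum).
Valid x values from domain: 12 out of 19.
Pruned = 19 - 12 = 7.

7


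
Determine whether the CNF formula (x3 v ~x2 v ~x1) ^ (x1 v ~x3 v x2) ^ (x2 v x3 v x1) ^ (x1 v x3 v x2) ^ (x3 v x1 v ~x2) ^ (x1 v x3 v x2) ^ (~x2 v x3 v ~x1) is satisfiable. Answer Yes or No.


Check all 8 possible truth assignments.
Number of satisfying assignments found: 4.
The formula is satisfiable.

Yes


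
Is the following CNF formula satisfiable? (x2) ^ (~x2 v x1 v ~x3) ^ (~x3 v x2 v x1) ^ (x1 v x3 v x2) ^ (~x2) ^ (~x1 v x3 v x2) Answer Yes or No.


Check all 8 possible truth assignments.
Number of satisfying assignments found: 0.
The formula is unsatisfiable.

No


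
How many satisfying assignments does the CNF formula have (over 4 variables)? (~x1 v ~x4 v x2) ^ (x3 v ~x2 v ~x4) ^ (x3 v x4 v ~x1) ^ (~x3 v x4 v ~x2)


Enumerate all 16 truth assignments over 4 variables.
Test each against every clause.
Satisfying assignments found: 8.

8


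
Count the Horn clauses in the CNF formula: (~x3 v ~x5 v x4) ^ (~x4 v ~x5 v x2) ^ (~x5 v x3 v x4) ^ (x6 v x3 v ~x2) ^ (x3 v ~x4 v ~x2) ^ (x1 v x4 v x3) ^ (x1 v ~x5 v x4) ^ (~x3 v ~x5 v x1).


A Horn clause has at most one positive literal.
Clause 1: 1 positive lit(s) -> Horn
Clause 2: 1 positive lit(s) -> Horn
Clause 3: 2 positive lit(s) -> not Horn
Clause 4: 2 positive lit(s) -> not Horn
Clause 5: 1 positive lit(s) -> Horn
Clause 6: 3 positive lit(s) -> not Horn
Clause 7: 2 positive lit(s) -> not Horn
Clause 8: 1 positive lit(s) -> Horn
Total Horn clauses = 4.

4


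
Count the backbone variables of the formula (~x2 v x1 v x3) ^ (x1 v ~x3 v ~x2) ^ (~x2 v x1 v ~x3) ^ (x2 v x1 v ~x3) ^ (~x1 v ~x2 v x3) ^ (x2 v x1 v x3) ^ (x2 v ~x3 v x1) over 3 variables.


Find all satisfying assignments: 3 model(s).
Check which variables have the same value in every model.
Fixed variables: x1=T.
Backbone size = 1.

1


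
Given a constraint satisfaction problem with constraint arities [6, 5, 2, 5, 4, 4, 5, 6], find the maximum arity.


The arities are: 6, 5, 2, 5, 4, 4, 5, 6.
Scan for the maximum value.
Maximum arity = 6.

6


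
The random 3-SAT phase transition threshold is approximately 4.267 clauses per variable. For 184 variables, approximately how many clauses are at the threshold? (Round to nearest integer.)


The 3-SAT phase transition occurs at approximately 4.267 clauses per variable.
m = 4.267 * 184 = 785.128.
Rounded to nearest integer: 785.

785


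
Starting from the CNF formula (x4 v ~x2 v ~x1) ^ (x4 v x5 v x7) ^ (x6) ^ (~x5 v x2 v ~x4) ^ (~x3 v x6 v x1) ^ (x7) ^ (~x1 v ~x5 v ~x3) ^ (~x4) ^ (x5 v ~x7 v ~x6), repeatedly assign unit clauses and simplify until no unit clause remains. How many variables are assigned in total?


Unit propagation repeatedly assigns the literal in any unit clause, then simplifies.
Assignments in order: x6 = T, x7 = T, x4 = F, x5 = T.
No further unit clauses remain.
Total variables assigned = 4.

4


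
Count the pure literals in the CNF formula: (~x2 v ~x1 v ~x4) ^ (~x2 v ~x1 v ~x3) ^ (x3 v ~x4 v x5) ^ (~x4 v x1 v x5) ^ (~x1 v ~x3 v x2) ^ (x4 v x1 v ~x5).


A pure literal appears in only one polarity across all clauses.
No pure literals found.
Count = 0.

0


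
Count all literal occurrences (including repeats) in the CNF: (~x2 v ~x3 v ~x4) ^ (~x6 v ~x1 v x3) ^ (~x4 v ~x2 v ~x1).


Clause lengths: 3, 3, 3.
Sum = 3 + 3 + 3 = 9.

9


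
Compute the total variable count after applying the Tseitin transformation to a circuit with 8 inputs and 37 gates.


The Tseitin transformation introduces one auxiliary variable per gate.
Total variables = inputs + gates = 8 + 37 = 45.

45


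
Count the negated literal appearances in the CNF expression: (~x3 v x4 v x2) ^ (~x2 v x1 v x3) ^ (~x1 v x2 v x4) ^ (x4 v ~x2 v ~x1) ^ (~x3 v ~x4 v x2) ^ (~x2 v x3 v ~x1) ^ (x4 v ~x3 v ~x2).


Scan each clause for negated literals.
Clause 1: 1 negative; Clause 2: 1 negative; Clause 3: 1 negative; Clause 4: 2 negative; Clause 5: 2 negative; Clause 6: 2 negative; Clause 7: 2 negative.
Total negative literal occurrences = 11.

11


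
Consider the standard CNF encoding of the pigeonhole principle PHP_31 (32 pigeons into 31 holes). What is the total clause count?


The PHP encoding has two parts:
1) At-least-one-hole clauses: 32 (one per pigeon, each with 31 literals).
2) At-most-one-pigeon-per-hole clauses: 31 holes * C(32,2) = 31 * 496 = 15376.
Total clauses = 32 + 15376 = 15408.

15408


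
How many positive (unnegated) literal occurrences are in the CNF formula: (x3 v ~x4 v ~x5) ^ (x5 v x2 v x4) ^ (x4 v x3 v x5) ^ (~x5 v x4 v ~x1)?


Scan each clause for unnegated literals.
Clause 1: 1 positive; Clause 2: 3 positive; Clause 3: 3 positive; Clause 4: 1 positive.
Total positive literal occurrences = 8.

8


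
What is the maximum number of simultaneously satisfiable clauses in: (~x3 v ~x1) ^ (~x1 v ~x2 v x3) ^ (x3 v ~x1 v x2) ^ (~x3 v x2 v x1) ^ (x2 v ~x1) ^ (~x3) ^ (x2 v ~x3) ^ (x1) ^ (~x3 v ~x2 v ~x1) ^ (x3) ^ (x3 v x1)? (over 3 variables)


Enumerate all 8 truth assignments.
For each, count how many of the 11 clauses are satisfied.
The formula is not fully satisfiable, so the maximum is below 11.
Maximum simultaneously satisfiable clauses = 9.

9


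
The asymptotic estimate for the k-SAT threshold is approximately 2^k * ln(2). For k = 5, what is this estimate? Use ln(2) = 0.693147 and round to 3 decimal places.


Using the asymptotic formula: threshold ~ 2^k * ln(2).
2^5 = 32.
32 * 0.693147 = 22.181.

22.181


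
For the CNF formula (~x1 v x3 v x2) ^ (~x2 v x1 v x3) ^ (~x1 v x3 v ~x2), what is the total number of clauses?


Each group enclosed in parentheses joined by ^ is one clause.
Counting the conjuncts: 3 clauses.

3


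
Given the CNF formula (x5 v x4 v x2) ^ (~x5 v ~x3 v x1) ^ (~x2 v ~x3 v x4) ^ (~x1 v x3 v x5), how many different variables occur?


Identify each distinct variable in the formula.
Variables found: x1, x2, x3, x4, x5.
Total distinct variables = 5.

5


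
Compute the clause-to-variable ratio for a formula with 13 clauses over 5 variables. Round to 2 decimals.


Clause-to-variable ratio = clauses / variables.
13 / 5 = 2.6.

2.6


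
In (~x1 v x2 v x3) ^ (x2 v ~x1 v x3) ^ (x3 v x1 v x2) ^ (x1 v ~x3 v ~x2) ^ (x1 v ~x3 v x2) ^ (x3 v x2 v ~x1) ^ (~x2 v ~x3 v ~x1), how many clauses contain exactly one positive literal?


A definite clause has exactly one positive literal.
Clause 1: 2 positive -> not definite
Clause 2: 2 positive -> not definite
Clause 3: 3 positive -> not definite
Clause 4: 1 positive -> definite
Clause 5: 2 positive -> not definite
Clause 6: 2 positive -> not definite
Clause 7: 0 positive -> not definite
Definite clause count = 1.

1


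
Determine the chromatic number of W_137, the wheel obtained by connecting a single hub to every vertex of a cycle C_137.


W_137 consists of the cycle C_137 together with a hub vertex adjacent to every cycle vertex.
The cycle C_137 needs 3 colors (odd cycle -> 3).
The hub is adjacent to every cycle vertex, so it must receive a new color distinct from all of them.
Chromatic number = 3 + 1 = 4.

4


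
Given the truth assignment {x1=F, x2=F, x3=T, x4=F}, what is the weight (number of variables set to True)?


The weight is the number of variables assigned True.
True variables: x3.
Weight = 1.

1


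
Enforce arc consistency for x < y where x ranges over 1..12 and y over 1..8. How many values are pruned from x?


For the constraint x < y, x needs a supporting value in y's domain.
x can be at most 7 (one less than y's maximum).
Valid x values from domain: 7 out of 12.
Pruned = 12 - 7 = 5.

5


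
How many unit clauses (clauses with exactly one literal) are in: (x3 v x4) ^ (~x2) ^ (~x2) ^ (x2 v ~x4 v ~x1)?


A unit clause contains exactly one literal.
Unit clauses found: (~x2), (~x2).
Count = 2.

2


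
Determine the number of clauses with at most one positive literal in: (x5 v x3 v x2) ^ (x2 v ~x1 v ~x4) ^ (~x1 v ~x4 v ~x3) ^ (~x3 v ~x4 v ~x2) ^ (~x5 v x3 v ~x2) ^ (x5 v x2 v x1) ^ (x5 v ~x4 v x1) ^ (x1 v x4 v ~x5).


A Horn clause has at most one positive literal.
Clause 1: 3 positive lit(s) -> not Horn
Clause 2: 1 positive lit(s) -> Horn
Clause 3: 0 positive lit(s) -> Horn
Clause 4: 0 positive lit(s) -> Horn
Clause 5: 1 positive lit(s) -> Horn
Clause 6: 3 positive lit(s) -> not Horn
Clause 7: 2 positive lit(s) -> not Horn
Clause 8: 2 positive lit(s) -> not Horn
Total Horn clauses = 4.

4


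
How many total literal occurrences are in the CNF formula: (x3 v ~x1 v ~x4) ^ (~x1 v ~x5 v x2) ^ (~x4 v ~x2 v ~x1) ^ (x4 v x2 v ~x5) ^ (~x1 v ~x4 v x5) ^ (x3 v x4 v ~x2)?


Clause lengths: 3, 3, 3, 3, 3, 3.
Sum = 3 + 3 + 3 + 3 + 3 + 3 = 18.

18


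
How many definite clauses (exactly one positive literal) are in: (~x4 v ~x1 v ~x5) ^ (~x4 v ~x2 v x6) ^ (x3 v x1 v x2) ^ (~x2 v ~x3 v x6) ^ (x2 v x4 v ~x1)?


A definite clause has exactly one positive literal.
Clause 1: 0 positive -> not definite
Clause 2: 1 positive -> definite
Clause 3: 3 positive -> not definite
Clause 4: 1 positive -> definite
Clause 5: 2 positive -> not definite
Definite clause count = 2.

2


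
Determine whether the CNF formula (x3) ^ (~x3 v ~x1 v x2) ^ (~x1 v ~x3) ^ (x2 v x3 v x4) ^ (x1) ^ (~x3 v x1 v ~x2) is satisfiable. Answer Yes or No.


Check all 16 possible truth assignments.
Number of satisfying assignments found: 0.
The formula is unsatisfiable.

No


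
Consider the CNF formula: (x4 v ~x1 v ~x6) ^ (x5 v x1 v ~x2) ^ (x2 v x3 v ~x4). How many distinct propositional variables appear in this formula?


Identify each distinct variable in the formula.
Variables found: x1, x2, x3, x4, x5, x6.
Total distinct variables = 6.

6


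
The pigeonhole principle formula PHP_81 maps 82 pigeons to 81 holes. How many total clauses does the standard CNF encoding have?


The PHP encoding has two parts:
1) At-least-one-hole clauses: 82 (one per pigeon, each with 81 literals).
2) At-most-one-pigeon-per-hole clauses: 81 holes * C(82,2) = 81 * 3321 = 269001.
Total clauses = 82 + 269001 = 269083.

269083


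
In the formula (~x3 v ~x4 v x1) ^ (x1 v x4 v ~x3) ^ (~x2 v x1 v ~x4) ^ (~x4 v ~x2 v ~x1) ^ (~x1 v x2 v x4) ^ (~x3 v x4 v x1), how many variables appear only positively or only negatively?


A pure literal appears in only one polarity across all clauses.
Pure literals: x3 (negative only).
Count = 1.

1


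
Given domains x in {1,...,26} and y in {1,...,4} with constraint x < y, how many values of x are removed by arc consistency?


For the constraint x < y, x needs a supporting value in y's domain.
x can be at most 3 (one less than y's maximum).
Valid x values from domain: 3 out of 26.
Pruned = 26 - 3 = 23.

23


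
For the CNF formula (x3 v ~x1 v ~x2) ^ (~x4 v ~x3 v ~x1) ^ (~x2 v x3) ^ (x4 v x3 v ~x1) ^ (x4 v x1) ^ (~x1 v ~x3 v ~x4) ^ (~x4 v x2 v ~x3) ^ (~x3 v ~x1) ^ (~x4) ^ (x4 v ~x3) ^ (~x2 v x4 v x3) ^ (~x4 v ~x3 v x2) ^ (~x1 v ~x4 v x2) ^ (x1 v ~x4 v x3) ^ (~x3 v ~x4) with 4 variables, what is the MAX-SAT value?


Enumerate all 16 truth assignments.
For each, count how many of the 15 clauses are satisfied.
The formula is not fully satisfiable, so the maximum is below 15.
Maximum simultaneously satisfiable clauses = 14.

14


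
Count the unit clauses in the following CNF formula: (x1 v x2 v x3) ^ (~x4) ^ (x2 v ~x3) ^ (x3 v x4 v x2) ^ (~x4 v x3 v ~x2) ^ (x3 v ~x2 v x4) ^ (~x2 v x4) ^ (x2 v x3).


A unit clause contains exactly one literal.
Unit clauses found: (~x4).
Count = 1.

1


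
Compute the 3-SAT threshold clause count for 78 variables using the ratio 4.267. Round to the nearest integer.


The 3-SAT phase transition occurs at approximately 4.267 clauses per variable.
m = 4.267 * 78 = 332.826.
Rounded to nearest integer: 333.

333


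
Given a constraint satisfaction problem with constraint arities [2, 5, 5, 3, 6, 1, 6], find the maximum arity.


The arities are: 2, 5, 5, 3, 6, 1, 6.
Scan for the maximum value.
Maximum arity = 6.

6


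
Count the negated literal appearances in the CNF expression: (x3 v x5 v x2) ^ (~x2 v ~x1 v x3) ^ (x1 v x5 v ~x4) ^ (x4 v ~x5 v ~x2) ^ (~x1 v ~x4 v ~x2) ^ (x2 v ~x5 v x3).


Scan each clause for negated literals.
Clause 1: 0 negative; Clause 2: 2 negative; Clause 3: 1 negative; Clause 4: 2 negative; Clause 5: 3 negative; Clause 6: 1 negative.
Total negative literal occurrences = 9.

9


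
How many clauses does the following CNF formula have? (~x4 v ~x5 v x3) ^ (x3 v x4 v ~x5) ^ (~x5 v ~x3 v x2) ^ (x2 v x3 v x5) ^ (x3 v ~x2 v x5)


Each group enclosed in parentheses joined by ^ is one clause.
Counting the conjuncts: 5 clauses.

5


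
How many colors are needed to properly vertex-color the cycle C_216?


A cycle on an even number of vertices is bipartite: alternate two colors around the cycle.
Since 216 is even, two colors suffice, and at least two are needed because the graph has edges.
Chromatic number = 2.

2


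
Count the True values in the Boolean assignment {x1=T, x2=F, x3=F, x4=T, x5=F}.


The weight is the number of variables assigned True.
True variables: x1, x4.
Weight = 2.

2


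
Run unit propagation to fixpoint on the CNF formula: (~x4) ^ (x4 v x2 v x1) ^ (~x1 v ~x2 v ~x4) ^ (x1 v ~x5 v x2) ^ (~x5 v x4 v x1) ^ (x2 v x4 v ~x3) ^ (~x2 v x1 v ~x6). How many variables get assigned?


Unit propagation repeatedly assigns the literal in any unit clause, then simplifies.
Assignments in order: x4 = F.
No further unit clauses remain.
Total variables assigned = 1.

1


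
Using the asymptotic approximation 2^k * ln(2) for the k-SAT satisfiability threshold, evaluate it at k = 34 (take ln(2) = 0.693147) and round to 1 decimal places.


Using the asymptotic formula: threshold ~ 2^k * ln(2).
2^34 = 17179869184.
17179869184 * 0.693147 = 11908174785.3.

11908174785.3


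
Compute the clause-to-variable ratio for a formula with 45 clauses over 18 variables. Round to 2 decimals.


Clause-to-variable ratio = clauses / variables.
45 / 18 = 2.5.

2.5


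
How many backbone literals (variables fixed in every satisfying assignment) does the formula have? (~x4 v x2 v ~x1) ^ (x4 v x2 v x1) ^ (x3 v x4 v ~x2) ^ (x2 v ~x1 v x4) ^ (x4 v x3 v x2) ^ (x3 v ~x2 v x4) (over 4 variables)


Find all satisfying assignments: 8 model(s).
Check which variables have the same value in every model.
No variable is fixed across all models.
Backbone size = 0.

0


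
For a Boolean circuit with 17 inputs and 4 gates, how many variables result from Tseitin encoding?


The Tseitin transformation introduces one auxiliary variable per gate.
Total variables = inputs + gates = 17 + 4 = 21.

21


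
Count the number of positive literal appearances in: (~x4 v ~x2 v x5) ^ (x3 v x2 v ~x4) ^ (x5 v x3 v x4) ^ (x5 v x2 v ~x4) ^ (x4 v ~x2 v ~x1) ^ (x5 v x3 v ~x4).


Scan each clause for unnegated literals.
Clause 1: 1 positive; Clause 2: 2 positive; Clause 3: 3 positive; Clause 4: 2 positive; Clause 5: 1 positive; Clause 6: 2 positive.
Total positive literal occurrences = 11.

11


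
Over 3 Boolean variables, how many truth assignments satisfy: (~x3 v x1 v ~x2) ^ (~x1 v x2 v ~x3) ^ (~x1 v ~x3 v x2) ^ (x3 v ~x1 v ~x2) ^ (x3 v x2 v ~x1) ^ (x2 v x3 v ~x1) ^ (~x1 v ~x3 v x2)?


Enumerate all 8 truth assignments over 3 variables.
Test each against every clause.
Satisfying assignments found: 4.

4


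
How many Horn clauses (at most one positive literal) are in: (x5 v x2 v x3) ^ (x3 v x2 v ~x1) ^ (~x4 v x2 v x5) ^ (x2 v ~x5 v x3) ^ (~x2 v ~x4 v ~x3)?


A Horn clause has at most one positive literal.
Clause 1: 3 positive lit(s) -> not Horn
Clause 2: 2 positive lit(s) -> not Horn
Clause 3: 2 positive lit(s) -> not Horn
Clause 4: 2 positive lit(s) -> not Horn
Clause 5: 0 positive lit(s) -> Horn
Total Horn clauses = 1.

1


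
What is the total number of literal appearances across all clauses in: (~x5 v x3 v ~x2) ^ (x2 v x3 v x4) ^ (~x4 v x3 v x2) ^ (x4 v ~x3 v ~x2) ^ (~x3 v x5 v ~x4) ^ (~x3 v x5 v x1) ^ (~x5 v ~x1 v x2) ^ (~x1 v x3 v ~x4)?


Clause lengths: 3, 3, 3, 3, 3, 3, 3, 3.
Sum = 3 + 3 + 3 + 3 + 3 + 3 + 3 + 3 = 24.

24


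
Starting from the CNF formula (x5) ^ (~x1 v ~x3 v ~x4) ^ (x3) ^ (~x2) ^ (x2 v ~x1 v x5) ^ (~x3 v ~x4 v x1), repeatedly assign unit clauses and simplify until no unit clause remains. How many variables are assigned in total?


Unit propagation repeatedly assigns the literal in any unit clause, then simplifies.
Assignments in order: x5 = T, x3 = T, x2 = F.
No further unit clauses remain.
Total variables assigned = 3.

3


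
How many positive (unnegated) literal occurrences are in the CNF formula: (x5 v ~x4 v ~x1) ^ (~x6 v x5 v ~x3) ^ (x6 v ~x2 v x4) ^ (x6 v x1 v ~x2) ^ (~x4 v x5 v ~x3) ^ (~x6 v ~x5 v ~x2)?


Scan each clause for unnegated literals.
Clause 1: 1 positive; Clause 2: 1 positive; Clause 3: 2 positive; Clause 4: 2 positive; Clause 5: 1 positive; Clause 6: 0 positive.
Total positive literal occurrences = 7.

7


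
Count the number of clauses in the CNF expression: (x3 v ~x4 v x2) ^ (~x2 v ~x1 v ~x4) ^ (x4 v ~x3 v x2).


Each group enclosed in parentheses joined by ^ is one clause.
Counting the conjuncts: 3 clauses.

3


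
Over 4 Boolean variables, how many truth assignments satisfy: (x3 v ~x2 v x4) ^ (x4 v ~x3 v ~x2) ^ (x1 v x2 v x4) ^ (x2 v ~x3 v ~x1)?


Enumerate all 16 truth assignments over 4 variables.
Test each against every clause.
Satisfying assignments found: 8.

8


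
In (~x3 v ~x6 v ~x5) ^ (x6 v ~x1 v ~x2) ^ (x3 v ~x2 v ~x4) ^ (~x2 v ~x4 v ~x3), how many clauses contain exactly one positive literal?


A definite clause has exactly one positive literal.
Clause 1: 0 positive -> not definite
Clause 2: 1 positive -> definite
Clause 3: 1 positive -> definite
Clause 4: 0 positive -> not definite
Definite clause count = 2.

2


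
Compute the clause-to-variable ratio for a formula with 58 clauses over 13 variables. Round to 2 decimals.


Clause-to-variable ratio = clauses / variables.
58 / 13 = 4.46.

4.46


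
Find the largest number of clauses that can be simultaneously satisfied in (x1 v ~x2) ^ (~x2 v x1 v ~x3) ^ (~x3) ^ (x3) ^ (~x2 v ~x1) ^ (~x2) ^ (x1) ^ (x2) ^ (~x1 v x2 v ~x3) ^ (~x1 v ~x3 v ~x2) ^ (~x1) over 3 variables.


Enumerate all 8 truth assignments.
For each, count how many of the 11 clauses are satisfied.
The formula is not fully satisfiable, so the maximum is below 11.
Maximum simultaneously satisfiable clauses = 8.

8


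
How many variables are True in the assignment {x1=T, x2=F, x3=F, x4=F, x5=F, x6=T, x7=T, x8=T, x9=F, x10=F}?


The weight is the number of variables assigned True.
True variables: x1, x6, x7, x8.
Weight = 4.

4


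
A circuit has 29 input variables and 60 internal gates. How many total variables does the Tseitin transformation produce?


The Tseitin transformation introduces one auxiliary variable per gate.
Total variables = inputs + gates = 29 + 60 = 89.

89


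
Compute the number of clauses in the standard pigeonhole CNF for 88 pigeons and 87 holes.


The PHP encoding has two parts:
1) At-least-one-hole clauses: 88 (one per pigeon, each with 87 literals).
2) At-most-one-pigeon-per-hole clauses: 87 holes * C(88,2) = 87 * 3828 = 333036.
Total clauses = 88 + 333036 = 333124.

333124


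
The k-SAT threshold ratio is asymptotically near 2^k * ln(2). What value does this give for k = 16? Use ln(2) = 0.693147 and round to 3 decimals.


Using the asymptotic formula: threshold ~ 2^k * ln(2).
2^16 = 65536.
65536 * 0.693147 = 45426.082.

45426.082


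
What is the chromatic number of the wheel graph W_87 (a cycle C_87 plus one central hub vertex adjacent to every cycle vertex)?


W_87 consists of the cycle C_87 together with a hub vertex adjacent to every cycle vertex.
The cycle C_87 needs 3 colors (odd cycle -> 3).
The hub is adjacent to every cycle vertex, so it must receive a new color distinct from all of them.
Chromatic number = 3 + 1 = 4.

4


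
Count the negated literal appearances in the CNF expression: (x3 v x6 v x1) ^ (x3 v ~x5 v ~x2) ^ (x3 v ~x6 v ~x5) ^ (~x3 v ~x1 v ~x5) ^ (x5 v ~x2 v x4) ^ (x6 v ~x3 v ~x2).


Scan each clause for negated literals.
Clause 1: 0 negative; Clause 2: 2 negative; Clause 3: 2 negative; Clause 4: 3 negative; Clause 5: 1 negative; Clause 6: 2 negative.
Total negative literal occurrences = 10.

10


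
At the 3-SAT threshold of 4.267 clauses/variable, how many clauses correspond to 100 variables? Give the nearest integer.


The 3-SAT phase transition occurs at approximately 4.267 clauses per variable.
m = 4.267 * 100 = 426.7.
Rounded to nearest integer: 427.

427


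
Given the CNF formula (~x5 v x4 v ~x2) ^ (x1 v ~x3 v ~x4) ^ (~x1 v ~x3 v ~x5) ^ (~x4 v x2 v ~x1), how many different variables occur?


Identify each distinct variable in the formula.
Variables found: x1, x2, x3, x4, x5.
Total distinct variables = 5.

5


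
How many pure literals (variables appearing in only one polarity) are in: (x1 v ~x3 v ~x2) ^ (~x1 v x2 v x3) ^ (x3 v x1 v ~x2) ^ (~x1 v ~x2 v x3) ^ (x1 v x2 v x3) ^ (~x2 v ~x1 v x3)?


A pure literal appears in only one polarity across all clauses.
No pure literals found.
Count = 0.

0


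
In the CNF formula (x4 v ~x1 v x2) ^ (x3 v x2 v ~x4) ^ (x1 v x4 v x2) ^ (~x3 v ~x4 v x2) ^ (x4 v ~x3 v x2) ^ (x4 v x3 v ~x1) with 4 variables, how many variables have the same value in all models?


Find all satisfying assignments: 7 model(s).
Check which variables have the same value in every model.
Fixed variables: x2=T.
Backbone size = 1.

1
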